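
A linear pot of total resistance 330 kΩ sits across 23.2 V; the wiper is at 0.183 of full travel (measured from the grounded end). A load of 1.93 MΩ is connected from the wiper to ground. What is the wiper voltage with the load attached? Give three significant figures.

The wiper splits the pot into (1−α)R = 269.6 kΩ above and αR = 60.39 kΩ below.
Lower section ‖ load = 58.56 kΩ.
V_wiper = 23.2 × 58.56/(269.6 + 58.56) = 4.14 V.

V ≈ 4.14 V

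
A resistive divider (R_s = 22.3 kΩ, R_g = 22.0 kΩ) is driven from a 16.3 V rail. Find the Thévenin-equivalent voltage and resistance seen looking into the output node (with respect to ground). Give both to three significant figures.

V_th = 8.09 V, R_th = 11.1 kΩ

V_th is the open-circuit tap voltage: 16.3 × 22.0/(22.3 + 22.0) = 8.09 V.
With the supply zeroed, R_s and R_g appear in parallel from the tap: R_th = R_s‖R_g = (22.3 × 22.0)/44.30 = 11.1 kΩ.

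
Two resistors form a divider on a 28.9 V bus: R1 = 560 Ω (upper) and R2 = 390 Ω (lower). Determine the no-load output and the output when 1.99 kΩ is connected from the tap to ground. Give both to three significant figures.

Unloaded: 11.9 V; loaded: 10.6 V

Open-circuit: V = 28.9 × 390/(560 + 390) = 11.9 V.
With the load, R2 becomes R2‖R_L = 326.1 Ω, so V = 28.9 × 326.1/886.1 = 10.6 V.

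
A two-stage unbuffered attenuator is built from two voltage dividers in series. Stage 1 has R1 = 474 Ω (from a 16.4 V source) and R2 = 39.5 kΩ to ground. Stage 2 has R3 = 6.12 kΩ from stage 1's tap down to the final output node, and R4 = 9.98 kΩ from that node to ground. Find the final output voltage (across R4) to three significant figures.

V_out ≈ 9.76 V

Stage 2 presents R3+R4 = 16100 Ω as a load on stage 1's tap.
Stage 1's lower leg becomes R2‖(R3+R4) = 11440 Ω, so V_mid = 16.4 × 11440/11910 = 15.75 V.
Stage 2 is itself unloaded: V_out = V_mid × R4/(R3+R4) = 15.75 × 9980/16100 = 9.76 V.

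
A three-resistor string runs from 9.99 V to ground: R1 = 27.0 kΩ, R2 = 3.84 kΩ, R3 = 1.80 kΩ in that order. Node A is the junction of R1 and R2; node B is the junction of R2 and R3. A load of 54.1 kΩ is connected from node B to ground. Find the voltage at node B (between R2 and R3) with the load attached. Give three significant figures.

At node B, R3 is in parallel with the load: R3‖R_L = 1.742 kΩ.
Below node A the resistance is R2 + (R3‖R_L) = 5.582 kΩ, so V_A = 9.99 × 5.582/32.58 = 1.712 V.
Then V_B = V_A × (R3‖R_L)/(R2 + R3‖R_L) = 1.712 × 1.742/5.582 = 0.534 V.

V ≈ 0.534 V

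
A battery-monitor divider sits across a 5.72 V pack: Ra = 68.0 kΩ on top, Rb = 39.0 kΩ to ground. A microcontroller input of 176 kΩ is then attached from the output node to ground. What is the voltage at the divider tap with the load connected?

The load sits in parallel with Rb: Rb‖R_L = (39.0 × 176) / (39.0 + 176) = 31.93 kΩ.
V_out = 5.72 × 31.93 / (68.0 + 31.93) = 5.72 × 31.93/99.93 = 1.83 V.

V_out ≈ 1.83 V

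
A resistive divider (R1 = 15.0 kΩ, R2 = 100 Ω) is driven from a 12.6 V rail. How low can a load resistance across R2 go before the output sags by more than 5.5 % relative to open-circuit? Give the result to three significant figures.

Output resistance R_th = R1‖R2 = (15000 × 100)/15100 = 99.34 Ω.
The fractional drop is R_th/(R_th + R_L); requiring this ≤ 0.0550 gives R_L ≥ R_th(1/0.0550 − 1) = 99.34 × 17.18 = 1.71 kΩ.

R_L(min) ≈ 1.71 kΩ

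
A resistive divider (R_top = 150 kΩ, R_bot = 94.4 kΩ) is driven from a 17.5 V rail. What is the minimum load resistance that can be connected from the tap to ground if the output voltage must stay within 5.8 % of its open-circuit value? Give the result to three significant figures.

R_L(min) ≈ 941 kΩ

Output resistance R_th = R_top‖R_bot = (150 × 94.4)/244.4 = 57.94 kΩ.
The fractional drop is R_th/(R_th + R_L); requiring this ≤ 0.0580 gives R_L ≥ R_th(1/0.0580 − 1) = 57.94 × 16.24 = 941 kΩ.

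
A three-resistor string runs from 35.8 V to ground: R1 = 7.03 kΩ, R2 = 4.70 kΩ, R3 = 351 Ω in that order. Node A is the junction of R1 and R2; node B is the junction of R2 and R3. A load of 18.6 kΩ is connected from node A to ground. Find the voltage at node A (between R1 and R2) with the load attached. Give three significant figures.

Below node A the series string R2+R3 = 5051 Ω sits in parallel with the 18600 Ω load: 3972 Ω.
V_A = 35.8 × 3972/(7030 + 3972) = 12.9 V.

V ≈ 12.9 V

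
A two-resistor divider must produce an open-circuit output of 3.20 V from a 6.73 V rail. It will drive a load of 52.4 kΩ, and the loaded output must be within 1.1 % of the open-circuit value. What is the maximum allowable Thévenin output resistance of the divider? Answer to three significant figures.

R_th ≤ 583 Ω

Loading drop = R_th/(R_th + R_L) ≤ 0.0110, so R_th ≤ R_L · ε/(1−ε) = 52.4 kΩ × 0.0110/0.9890 = 583 Ω.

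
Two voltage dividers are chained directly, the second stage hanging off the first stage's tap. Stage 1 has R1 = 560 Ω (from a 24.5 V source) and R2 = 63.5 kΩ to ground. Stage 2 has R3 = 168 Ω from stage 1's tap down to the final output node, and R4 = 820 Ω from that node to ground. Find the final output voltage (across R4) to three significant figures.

Stage 2 presents R3+R4 = 988.0 Ω as a load on stage 1's tap.
Stage 1's lower leg becomes R2‖(R3+R4) = 972.9 Ω, so V_mid = 24.5 × 972.9/1533 = 15.55 V.
Stage 2 is itself unloaded: V_out = V_mid × R4/(R3+R4) = 15.55 × 820/988.0 = 12.9 V.

V_out ≈ 12.9 V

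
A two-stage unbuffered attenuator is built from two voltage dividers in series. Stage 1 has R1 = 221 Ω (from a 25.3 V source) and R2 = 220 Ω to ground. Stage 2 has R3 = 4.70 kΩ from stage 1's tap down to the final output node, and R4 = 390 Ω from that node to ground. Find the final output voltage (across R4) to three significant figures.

V_out ≈ 0.947 V

Stage 2 presents R3+R4 = 5090 Ω as a load on stage 1's tap.
Stage 1's lower leg becomes R2‖(R3+R4) = 210.9 Ω, so V_mid = 25.3 × 210.9/431.9 = 12.35 V.
Stage 2 is itself unloaded: V_out = V_mid × R4/(R3+R4) = 12.35 × 390/5090 = 0.947 V.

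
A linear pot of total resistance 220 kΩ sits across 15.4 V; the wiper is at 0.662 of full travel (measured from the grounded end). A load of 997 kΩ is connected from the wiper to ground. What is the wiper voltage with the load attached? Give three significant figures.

The wiper splits the pot into (1−α)R = 74.36 kΩ above and αR = 145.6 kΩ below.
Lower section ‖ load = 127.1 kΩ.
V_wiper = 15.4 × 127.1/(74.36 + 127.1) = 9.72 V.

V ≈ 9.72 V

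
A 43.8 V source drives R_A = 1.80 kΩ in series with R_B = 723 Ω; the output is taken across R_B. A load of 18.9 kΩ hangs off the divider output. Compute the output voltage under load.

The load sits in parallel with R_B: R_B‖R_L = (723 × 18900) / (723 + 18900) = 696.4 Ω.
V_out = 43.8 × 696.4 / (1800 + 696.4) = 43.8 × 696.4/2496 = 12.2 V.

V_out ≈ 12.2 V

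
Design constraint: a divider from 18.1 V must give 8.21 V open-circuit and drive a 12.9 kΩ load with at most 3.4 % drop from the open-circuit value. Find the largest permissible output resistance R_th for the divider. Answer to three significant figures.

Loading drop = R_th/(R_th + R_L) ≤ 0.0340, so R_th ≤ R_L · ε/(1−ε) = 12.9 kΩ × 0.0340/0.9660 = 454 Ω.

R_th ≤ 454 Ω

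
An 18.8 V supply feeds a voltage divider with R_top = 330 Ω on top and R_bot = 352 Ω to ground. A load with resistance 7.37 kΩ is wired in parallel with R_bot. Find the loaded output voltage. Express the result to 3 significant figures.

The load sits in parallel with R_bot: R_bot‖R_L = (352 × 7370) / (352 + 7370) = 336.0 Ω.
V_out = 18.8 × 336.0 / (330 + 336.0) = 18.8 × 336.0/666.0 = 9.48 V.
(Unloaded it would have been 9.70 V.)

V_out ≈ 9.48 V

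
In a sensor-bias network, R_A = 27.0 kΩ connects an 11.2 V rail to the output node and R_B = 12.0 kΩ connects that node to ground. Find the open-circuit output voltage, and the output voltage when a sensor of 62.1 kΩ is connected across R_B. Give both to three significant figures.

Open-circuit: V = 11.2 × 12.0/(27.0 + 12.0) = 3.45 V.
With the load, R_B becomes R_B‖R_L = 10.06 kΩ, so V = 11.2 × 10.06/37.06 = 3.04 V.

Unloaded: 3.45 V; loaded: 3.04 V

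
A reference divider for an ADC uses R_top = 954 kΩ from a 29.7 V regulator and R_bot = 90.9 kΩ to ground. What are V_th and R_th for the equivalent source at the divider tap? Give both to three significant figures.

V_th is the open-circuit tap voltage: 29.7 × 90.9/(954 + 90.9) = 2.58 V.
With the supply zeroed, R_top and R_bot appear in parallel from the tap: R_th = R_top‖R_bot = (954 × 90.9)/1045 = 83.0 kΩ.

V_th = 2.58 V, R_th = 83.0 kΩ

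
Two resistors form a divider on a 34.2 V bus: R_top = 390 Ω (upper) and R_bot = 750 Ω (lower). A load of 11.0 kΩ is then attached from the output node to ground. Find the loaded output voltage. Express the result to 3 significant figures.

The load sits in parallel with R_bot: R_bot‖R_L = (750 × 11000) / (750 + 11000) = 702.1 Ω.
V_out = 34.2 × 702.1 / (390 + 702.1) = 34.2 × 702.1/1092 = 22.0 V.
(Unloaded it would have been 22.5 V.)

V_out ≈ 22.0 V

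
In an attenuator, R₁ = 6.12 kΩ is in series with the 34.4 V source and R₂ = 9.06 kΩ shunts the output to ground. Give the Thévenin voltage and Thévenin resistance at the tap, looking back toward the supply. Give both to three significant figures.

V_th is the open-circuit tap voltage: 34.4 × 9.06/(6.12 + 9.06) = 20.5 V.
With the supply zeroed, R₁ and R₂ appear in parallel from the tap: R_th = R₁‖R₂ = (6.12 × 9.06)/15.18 = 3.65 kΩ.

V_th = 20.5 V, R_th = 3.65 kΩ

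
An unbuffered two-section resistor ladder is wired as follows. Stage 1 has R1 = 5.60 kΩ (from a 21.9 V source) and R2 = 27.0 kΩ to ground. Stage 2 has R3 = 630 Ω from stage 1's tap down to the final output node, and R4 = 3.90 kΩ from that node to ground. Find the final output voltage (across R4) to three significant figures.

V_out ≈ 7.72 V

Stage 2 presents R3+R4 = 4530 Ω as a load on stage 1's tap.
Stage 1's lower leg becomes R2‖(R3+R4) = 3879 Ω, so V_mid = 21.9 × 3879/9479 = 8.962 V.
Stage 2 is itself unloaded: V_out = V_mid × R4/(R3+R4) = 8.962 × 3900/4530 = 7.72 V.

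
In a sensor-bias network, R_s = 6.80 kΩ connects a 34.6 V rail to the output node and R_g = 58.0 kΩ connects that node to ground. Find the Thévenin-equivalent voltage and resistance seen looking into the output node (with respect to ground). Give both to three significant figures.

V_th = 31.0 V, R_th = 6.09 kΩ

V_th is the open-circuit tap voltage: 34.6 × 58.0/(6.80 + 58.0) = 31.0 V.
With the supply zeroed, R_s and R_g appear in parallel from the tap: R_th = R_s‖R_g = (6.80 × 58.0)/64.80 = 6.09 kΩ.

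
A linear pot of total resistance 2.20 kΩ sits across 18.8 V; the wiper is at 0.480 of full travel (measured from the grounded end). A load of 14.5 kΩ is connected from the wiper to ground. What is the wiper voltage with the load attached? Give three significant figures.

The wiper splits the pot into (1−α)R = 1.144 kΩ above and αR = 1.056 kΩ below.
Lower section ‖ load = 0.9843 kΩ.
V_wiper = 18.8 × 0.9843/(1.144 + 0.9843) = 8.69 V.

V ≈ 8.69 V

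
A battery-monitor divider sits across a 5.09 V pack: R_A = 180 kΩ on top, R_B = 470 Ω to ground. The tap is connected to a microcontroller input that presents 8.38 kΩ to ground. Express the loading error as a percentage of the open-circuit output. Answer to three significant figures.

5.30 %

The divider's output (Thévenin) resistance is R_A‖R_B = 468.8 Ω.
Fractional drop under load = R_th/(R_th + R_L) = 468.8 / (468.8 + 8380) = 0.05298.
So the output falls by 5.30 %.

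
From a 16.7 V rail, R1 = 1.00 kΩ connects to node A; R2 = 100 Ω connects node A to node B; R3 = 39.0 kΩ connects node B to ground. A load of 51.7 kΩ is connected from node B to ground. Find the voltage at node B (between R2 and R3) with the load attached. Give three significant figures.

V ≈ 15.9 V

At node B, R3 is in parallel with the load: R3‖R_L = 22230 Ω.
Below node A the resistance is R2 + (R3‖R_L) = 22330 Ω, so V_A = 16.7 × 22330/23330 = 15.98 V.
Then V_B = V_A × (R3‖R_L)/(R2 + R3‖R_L) = 15.98 × 22230/22330 = 15.9 V.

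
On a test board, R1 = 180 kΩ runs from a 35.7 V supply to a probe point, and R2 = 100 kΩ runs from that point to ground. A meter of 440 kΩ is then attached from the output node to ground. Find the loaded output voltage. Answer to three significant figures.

V_out ≈ 11.1 V

The load sits in parallel with R2: R2‖R_L = (100 × 440) / (100 + 440) = 81.48 kΩ.
V_out = 35.7 × 81.48 / (180 + 81.48) = 35.7 × 81.48/261.5 = 11.1 V.
(Unloaded it would have been 12.8 V.)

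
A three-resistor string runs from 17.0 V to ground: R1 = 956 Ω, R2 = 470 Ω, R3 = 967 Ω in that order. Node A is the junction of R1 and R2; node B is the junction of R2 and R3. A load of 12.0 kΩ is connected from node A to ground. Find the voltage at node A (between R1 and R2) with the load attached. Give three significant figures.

Below node A the series string R2+R3 = 1437 Ω sits in parallel with the 12000 Ω load: 1283 Ω.
V_A = 17.0 × 1283/(956 + 1283) = 9.74 V.

V ≈ 9.74 V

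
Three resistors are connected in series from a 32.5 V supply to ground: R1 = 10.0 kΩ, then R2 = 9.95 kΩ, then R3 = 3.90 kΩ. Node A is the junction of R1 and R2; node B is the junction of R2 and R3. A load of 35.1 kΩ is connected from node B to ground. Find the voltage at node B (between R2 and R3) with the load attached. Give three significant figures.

V ≈ 4.86 V

At node B, R3 is in parallel with the load: R3‖R_L = 3.510 kΩ.
Below node A the resistance is R2 + (R3‖R_L) = 13.46 kΩ, so V_A = 32.5 × 13.46/23.46 = 18.65 V.
Then V_B = V_A × (R3‖R_L)/(R2 + R3‖R_L) = 18.65 × 3.510/13.46 = 4.86 V.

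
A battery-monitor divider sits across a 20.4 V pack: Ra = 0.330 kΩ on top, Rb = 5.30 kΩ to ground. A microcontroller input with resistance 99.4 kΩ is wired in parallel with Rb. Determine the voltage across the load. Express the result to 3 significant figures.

The load sits in parallel with Rb: Rb‖R_L = (5300 × 99400) / (5300 + 99400) = 5032 Ω.
V_out = 20.4 × 5032 / (330 + 5032) = 20.4 × 5032/5362 = 19.1 V.
(Unloaded it would have been 19.2 V.)

V_out ≈ 19.1 V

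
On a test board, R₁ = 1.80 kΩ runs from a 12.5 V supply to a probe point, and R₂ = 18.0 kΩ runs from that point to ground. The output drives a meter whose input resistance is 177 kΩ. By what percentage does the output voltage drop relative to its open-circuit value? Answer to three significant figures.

The divider's output (Thévenin) resistance is R₁‖R₂ = 1.636 kΩ.
Fractional drop under load = R_th/(R_th + R_L) = 1.636 / (1.636 + 177) = 0.009160.
So the output falls by 0.916 %.

0.916 %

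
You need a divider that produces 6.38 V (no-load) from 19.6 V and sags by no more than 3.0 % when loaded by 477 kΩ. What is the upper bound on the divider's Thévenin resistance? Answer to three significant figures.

R_th ≤ 14.8 kΩ

Loading drop = R_th/(R_th + R_L) ≤ 0.0300, so R_th ≤ R_L · ε/(1−ε) = 477 kΩ × 0.0300/0.9700 = 14.8 kΩ.
(Any R1, R2 with R2/(R1+R2) = 0.326 and R1‖R2 ≤ 14.8 kΩ will meet the spec.)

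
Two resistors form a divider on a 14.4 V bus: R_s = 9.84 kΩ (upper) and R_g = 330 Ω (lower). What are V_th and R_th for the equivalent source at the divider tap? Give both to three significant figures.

V_th = 0.467 V, R_th = 319 Ω

V_th is the open-circuit tap voltage: 14.4 × 330/(9840 + 330) = 0.467 V.
With the supply zeroed, R_s and R_g appear in parallel from the tap: R_th = R_s‖R_g = (9840 × 330)/10170 = 319 Ω.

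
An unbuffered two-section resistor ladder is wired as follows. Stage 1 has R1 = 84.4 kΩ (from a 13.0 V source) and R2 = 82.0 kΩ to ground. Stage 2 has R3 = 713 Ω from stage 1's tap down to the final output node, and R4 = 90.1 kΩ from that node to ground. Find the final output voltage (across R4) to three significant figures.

Stage 2 presents R3+R4 = 90810 Ω as a load on stage 1's tap.
Stage 1's lower leg becomes R2‖(R3+R4) = 43090 Ω, so V_mid = 13.0 × 43090/127500 = 4.394 V.
Stage 2 is itself unloaded: V_out = V_mid × R4/(R3+R4) = 4.394 × 90100/90810 = 4.36 V.

V_out ≈ 4.36 V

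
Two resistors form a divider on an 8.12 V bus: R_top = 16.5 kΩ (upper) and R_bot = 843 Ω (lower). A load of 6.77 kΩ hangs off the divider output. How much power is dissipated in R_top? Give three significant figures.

P ≈ 3.66 mW

Total resistance from the source is R_top + (R_bot‖R_L) = 17250 Ω, so I = 8.12/17250 Ω = 0.4707 mA.
P = I²·R_top = (0.4707 mA)² × 16.5 kΩ = 3.66 mW.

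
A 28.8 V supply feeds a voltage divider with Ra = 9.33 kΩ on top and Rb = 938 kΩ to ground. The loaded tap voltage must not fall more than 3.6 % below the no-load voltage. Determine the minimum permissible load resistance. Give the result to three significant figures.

Output resistance R_th = Ra‖Rb = (9.33 × 938)/947.3 = 9.238 kΩ.
The fractional drop is R_th/(R_th + R_L); requiring this ≤ 0.0360 gives R_L ≥ R_th(1/0.0360 − 1) = 9.238 × 26.78 = 247 kΩ.

R_L(min) ≈ 247 kΩ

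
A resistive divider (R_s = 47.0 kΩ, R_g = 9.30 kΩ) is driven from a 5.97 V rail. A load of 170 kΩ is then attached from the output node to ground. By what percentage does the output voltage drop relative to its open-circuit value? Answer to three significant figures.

4.37 %

The divider's output (Thévenin) resistance is R_s‖R_g = 7.764 kΩ.
Fractional drop under load = R_th/(R_th + R_L) = 7.764 / (7.764 + 170) = 0.04367.
So the output falls by 4.37 %.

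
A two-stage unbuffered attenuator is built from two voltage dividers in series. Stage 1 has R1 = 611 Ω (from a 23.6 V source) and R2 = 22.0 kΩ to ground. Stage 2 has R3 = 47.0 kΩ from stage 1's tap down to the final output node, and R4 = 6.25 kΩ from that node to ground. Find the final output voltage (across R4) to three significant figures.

V_out ≈ 2.67 V

Stage 2 presents R3+R4 = 53250 Ω as a load on stage 1's tap.
Stage 1's lower leg becomes R2‖(R3+R4) = 15570 Ω, so V_mid = 23.6 × 15570/16180 = 22.71 V.
Stage 2 is itself unloaded: V_out = V_mid × R4/(R3+R4) = 22.71 × 6250/53250 = 2.67 V.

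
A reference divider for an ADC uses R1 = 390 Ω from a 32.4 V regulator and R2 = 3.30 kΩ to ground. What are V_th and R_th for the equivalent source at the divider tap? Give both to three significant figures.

V_th = 29.0 V, R_th = 349 Ω

V_th is the open-circuit tap voltage: 32.4 × 3300/(390 + 3300) = 29.0 V.
With the supply zeroed, R1 and R2 appear in parallel from the tap: R_th = R1‖R2 = (390 × 3300)/3690 = 349 Ω.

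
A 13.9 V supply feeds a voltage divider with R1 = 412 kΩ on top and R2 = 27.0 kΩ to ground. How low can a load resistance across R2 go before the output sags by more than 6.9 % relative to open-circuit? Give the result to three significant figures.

Output resistance R_th = R1‖R2 = (412 × 27.0)/439.0 = 25.34 kΩ.
The fractional drop is R_th/(R_th + R_L); requiring this ≤ 0.0690 gives R_L ≥ R_th(1/0.0690 − 1) = 25.34 × 13.49 = 342 kΩ.

R_L(min) ≈ 342 kΩ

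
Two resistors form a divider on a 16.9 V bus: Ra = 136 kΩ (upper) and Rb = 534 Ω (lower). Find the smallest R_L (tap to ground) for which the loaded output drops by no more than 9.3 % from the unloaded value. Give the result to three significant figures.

R_L(min) ≈ 5.19 kΩ

Output resistance R_th = Ra‖Rb = (136000 × 534)/136500 = 531.9 Ω.
The fractional drop is R_th/(R_th + R_L); requiring this ≤ 0.0930 gives R_L ≥ R_th(1/0.0930 − 1) = 531.9 × 9.753 = 5.19 kΩ.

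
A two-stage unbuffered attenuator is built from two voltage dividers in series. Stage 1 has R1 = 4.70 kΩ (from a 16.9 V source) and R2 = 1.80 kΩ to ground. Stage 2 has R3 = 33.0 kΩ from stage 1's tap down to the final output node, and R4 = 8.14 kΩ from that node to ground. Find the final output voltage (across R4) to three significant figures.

Stage 2 presents R3+R4 = 41.14 kΩ as a load on stage 1's tap.
Stage 1's lower leg becomes R2‖(R3+R4) = 1.725 kΩ, so V_mid = 16.9 × 1.725/6.425 = 4.536 V.
Stage 2 is itself unloaded: V_out = V_mid × R4/(R3+R4) = 4.536 × 8.14/41.14 = 0.898 V.

V_out ≈ 0.898 V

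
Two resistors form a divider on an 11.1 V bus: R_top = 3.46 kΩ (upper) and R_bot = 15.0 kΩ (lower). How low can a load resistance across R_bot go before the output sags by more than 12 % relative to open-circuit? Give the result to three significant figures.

R_L(min) ≈ 20.6 kΩ

Output resistance R_th = R_top‖R_bot = (3.46 × 15.0)/18.46 = 2.811 kΩ.
The fractional drop is R_th/(R_th + R_L); requiring this ≤ 0.120 gives R_L ≥ R_th(1/0.120 − 1) = 2.811 × 7.333 = 20.6 kΩ.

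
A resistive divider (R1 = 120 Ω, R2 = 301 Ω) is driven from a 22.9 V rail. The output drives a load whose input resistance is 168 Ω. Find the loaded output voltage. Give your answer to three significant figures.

V_out ≈ 10.8 V

The load sits in parallel with R2: R2‖R_L = (301 × 168) / (301 + 168) = 107.8 Ω.
V_out = 22.9 × 107.8 / (120 + 107.8) = 22.9 × 107.8/227.8 = 10.8 V.
(Unloaded it would have been 16.4 V.)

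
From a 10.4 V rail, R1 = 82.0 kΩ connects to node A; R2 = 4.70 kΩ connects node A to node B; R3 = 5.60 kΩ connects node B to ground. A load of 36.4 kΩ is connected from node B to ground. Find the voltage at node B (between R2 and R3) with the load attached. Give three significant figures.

At node B, R3 is in parallel with the load: R3‖R_L = 4.853 kΩ.
Below node A the resistance is R2 + (R3‖R_L) = 9.553 kΩ, so V_A = 10.4 × 9.553/91.55 = 1.085 V.
Then V_B = V_A × (R3‖R_L)/(R2 + R3‖R_L) = 1.085 × 4.853/9.553 = 0.551 V.

V ≈ 0.551 V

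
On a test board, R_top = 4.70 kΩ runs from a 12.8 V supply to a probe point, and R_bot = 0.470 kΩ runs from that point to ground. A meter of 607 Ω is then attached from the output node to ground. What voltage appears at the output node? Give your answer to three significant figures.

V_out ≈ 0.683 V

The load sits in parallel with R_bot: R_bot‖R_L = (470 × 607) / (470 + 607) = 264.9 Ω.
V_out = 12.8 × 264.9 / (4700 + 264.9) = 12.8 × 264.9/4965 = 0.683 V.
(Unloaded it would have been 1.16 V.)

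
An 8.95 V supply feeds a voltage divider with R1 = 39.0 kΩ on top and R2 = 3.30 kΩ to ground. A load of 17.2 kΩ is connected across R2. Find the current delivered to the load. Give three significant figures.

R2‖R_L = 2.769 kΩ; V_out = 8.95 × 2.769/41.77 = 0.5933 V.
I_L = V_out / R_L = 0.5933 / 17.2 kΩ = 0.0345 mA.

I_L ≈ 0.0345 mA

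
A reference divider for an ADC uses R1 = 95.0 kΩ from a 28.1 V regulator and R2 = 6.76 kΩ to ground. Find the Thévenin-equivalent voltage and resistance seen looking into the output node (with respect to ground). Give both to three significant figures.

V_th = 1.87 V, R_th = 6.31 kΩ

V_th is the open-circuit tap voltage: 28.1 × 6.76/(95.0 + 6.76) = 1.87 V.
With the supply zeroed, R1 and R2 appear in parallel from the tap: R_th = R1‖R2 = (95.0 × 6.76)/101.8 = 6.31 kΩ.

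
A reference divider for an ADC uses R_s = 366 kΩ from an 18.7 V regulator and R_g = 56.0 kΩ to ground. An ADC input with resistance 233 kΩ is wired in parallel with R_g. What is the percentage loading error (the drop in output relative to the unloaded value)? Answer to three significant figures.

17.2 %

The divider's output (Thévenin) resistance is R_s‖R_g = 48.57 kΩ.
Fractional drop under load = R_th/(R_th + R_L) = 48.57 / (48.57 + 233) = 0.1725.
So the output falls by 17.2 %.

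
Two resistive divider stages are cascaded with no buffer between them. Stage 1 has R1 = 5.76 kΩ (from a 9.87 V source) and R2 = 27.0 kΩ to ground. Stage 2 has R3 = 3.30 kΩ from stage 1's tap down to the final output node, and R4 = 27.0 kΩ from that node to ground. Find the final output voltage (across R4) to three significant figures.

Stage 2 presents R3+R4 = 30.30 kΩ as a load on stage 1's tap.
Stage 1's lower leg becomes R2‖(R3+R4) = 14.28 kΩ, so V_mid = 9.87 × 14.28/20.04 = 7.033 V.
Stage 2 is itself unloaded: V_out = V_mid × R4/(R3+R4) = 7.033 × 27.0/30.30 = 6.27 V.

V_out ≈ 6.27 V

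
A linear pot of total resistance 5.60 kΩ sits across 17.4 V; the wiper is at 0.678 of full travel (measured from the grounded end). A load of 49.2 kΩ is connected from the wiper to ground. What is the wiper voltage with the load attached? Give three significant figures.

V ≈ 11.5 V

The wiper splits the pot into (1−α)R = 1.803 kΩ above and αR = 3.797 kΩ below.
Lower section ‖ load = 3.525 kΩ.
V_wiper = 17.4 × 3.525/(1.803 + 3.525) = 11.5 V.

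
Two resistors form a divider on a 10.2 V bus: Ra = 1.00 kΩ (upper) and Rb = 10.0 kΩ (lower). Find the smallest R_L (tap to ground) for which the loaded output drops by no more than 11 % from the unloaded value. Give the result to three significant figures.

R_L(min) ≈ 7.36 kΩ

Output resistance R_th = Ra‖Rb = (1000 × 10000)/11000 = 909.1 Ω.
The fractional drop is R_th/(R_th + R_L); requiring this ≤ 0.110 gives R_L ≥ R_th(1/0.110 − 1) = 909.1 × 8.091 = 7.36 kΩ.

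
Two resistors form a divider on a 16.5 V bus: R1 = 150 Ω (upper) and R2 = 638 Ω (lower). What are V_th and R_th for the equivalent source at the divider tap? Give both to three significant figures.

V_th = 13.4 V, R_th = 121 Ω

V_th is the open-circuit tap voltage: 16.5 × 638/(150 + 638) = 13.4 V.
With the supply zeroed, R1 and R2 appear in parallel from the tap: R_th = R1‖R2 = (150 × 638)/788.0 = 121 Ω.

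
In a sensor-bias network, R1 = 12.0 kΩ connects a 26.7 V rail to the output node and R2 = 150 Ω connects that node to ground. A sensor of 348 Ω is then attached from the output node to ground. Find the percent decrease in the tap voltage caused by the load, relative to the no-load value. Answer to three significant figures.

29.9 %

The divider's output (Thévenin) resistance is R1‖R2 = 148.1 Ω.
Fractional drop under load = R_th/(R_th + R_L) = 148.1 / (148.1 + 348) = 0.2986.
So the output falls by 29.9 %.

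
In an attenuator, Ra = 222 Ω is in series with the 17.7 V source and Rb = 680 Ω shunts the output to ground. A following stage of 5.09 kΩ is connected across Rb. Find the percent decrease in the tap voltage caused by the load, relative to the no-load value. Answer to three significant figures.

3.18 %

The divider's output (Thévenin) resistance is Ra‖Rb = 167.4 Ω.
Fractional drop under load = R_th/(R_th + R_L) = 167.4 / (167.4 + 5090) = 0.03183.
So the output falls by 3.18 %.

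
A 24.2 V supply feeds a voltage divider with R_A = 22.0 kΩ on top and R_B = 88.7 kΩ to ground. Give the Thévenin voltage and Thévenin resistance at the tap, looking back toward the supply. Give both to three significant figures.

V_th = 19.4 V, R_th = 17.6 kΩ

V_th is the open-circuit tap voltage: 24.2 × 88.7/(22.0 + 88.7) = 19.4 V.
With the supply zeroed, R_A and R_B appear in parallel from the tap: R_th = R_A‖R_B = (22.0 × 88.7)/110.7 = 17.6 kΩ.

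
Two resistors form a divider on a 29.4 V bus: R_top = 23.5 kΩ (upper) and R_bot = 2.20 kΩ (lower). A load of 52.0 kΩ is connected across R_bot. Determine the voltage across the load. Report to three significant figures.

V_out ≈ 2.42 V

The load sits in parallel with R_bot: R_bot‖R_L = (2.20 × 52.0) / (2.20 + 52.0) = 2.111 kΩ.
V_out = 29.4 × 2.111 / (23.5 + 2.111) = 29.4 × 2.111/25.61 = 2.42 V.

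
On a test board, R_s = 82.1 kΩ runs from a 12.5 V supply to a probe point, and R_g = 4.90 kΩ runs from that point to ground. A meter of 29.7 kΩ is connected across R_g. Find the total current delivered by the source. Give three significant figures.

I ≈ 0.145 mA

R_g‖R_L = 4.206 kΩ, so the source sees R_s + R_g‖R_L = 86.31 kΩ.
I = 12.5 V / 86.31 kΩ = 0.145 mA.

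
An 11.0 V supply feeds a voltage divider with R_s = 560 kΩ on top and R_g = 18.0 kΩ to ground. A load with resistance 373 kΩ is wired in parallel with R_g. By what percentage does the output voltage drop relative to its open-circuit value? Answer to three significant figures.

The divider's output (Thévenin) resistance is R_s‖R_g = 17.44 kΩ.
Fractional drop under load = R_th/(R_th + R_L) = 17.44 / (17.44 + 373) = 0.04467.
So the output falls by 4.47 %.

4.47 %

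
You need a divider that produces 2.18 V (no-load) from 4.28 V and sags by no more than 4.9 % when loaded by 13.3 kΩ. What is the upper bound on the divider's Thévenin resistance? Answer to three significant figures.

Loading drop = R_th/(R_th + R_L) ≤ 0.0490, so R_th ≤ R_L · ε/(1−ε) = 13.3 kΩ × 0.0490/0.9510 = 685 Ω.
(Any R1, R2 with R2/(R1+R2) = 0.509 and R1‖R2 ≤ 685 Ω will meet the spec.)

R_th ≤ 685 Ω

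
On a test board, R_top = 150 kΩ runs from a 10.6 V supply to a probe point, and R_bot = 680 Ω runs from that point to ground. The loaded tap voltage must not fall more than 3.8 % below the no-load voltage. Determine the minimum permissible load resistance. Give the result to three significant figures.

R_L(min) ≈ 17.1 kΩ

Output resistance R_th = R_top‖R_bot = (150000 × 680)/150700 = 676.9 Ω.
The fractional drop is R_th/(R_th + R_L); requiring this ≤ 0.0380 gives R_L ≥ R_th(1/0.0380 − 1) = 676.9 × 25.32 = 17.1 kΩ.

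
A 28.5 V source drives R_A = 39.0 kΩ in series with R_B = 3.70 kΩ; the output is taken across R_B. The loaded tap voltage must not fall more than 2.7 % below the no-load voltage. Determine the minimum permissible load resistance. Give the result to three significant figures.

R_L(min) ≈ 122 kΩ

Output resistance R_th = R_A‖R_B = (39.0 × 3.70)/42.70 = 3.379 kΩ.
The fractional drop is R_th/(R_th + R_L); requiring this ≤ 0.0270 gives R_L ≥ R_th(1/0.0270 − 1) = 3.379 × 36.04 = 122 kΩ.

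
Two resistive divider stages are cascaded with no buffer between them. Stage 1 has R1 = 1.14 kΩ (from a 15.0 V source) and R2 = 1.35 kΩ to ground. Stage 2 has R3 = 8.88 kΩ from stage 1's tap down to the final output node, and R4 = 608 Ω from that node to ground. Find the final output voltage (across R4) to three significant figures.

V_out ≈ 0.489 V

Stage 2 presents R3+R4 = 9488 Ω as a load on stage 1's tap.
Stage 1's lower leg becomes R2‖(R3+R4) = 1182 Ω, so V_mid = 15.0 × 1182/2322 = 7.635 V.
Stage 2 is itself unloaded: V_out = V_mid × R4/(R3+R4) = 7.635 × 608/9488 = 0.489 V.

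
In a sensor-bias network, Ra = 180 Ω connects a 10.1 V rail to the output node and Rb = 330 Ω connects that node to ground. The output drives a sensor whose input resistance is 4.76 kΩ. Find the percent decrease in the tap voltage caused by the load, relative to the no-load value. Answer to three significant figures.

The divider's output (Thévenin) resistance is Ra‖Rb = 116.5 Ω.
Fractional drop under load = R_th/(R_th + R_L) = 116.5 / (116.5 + 4760) = 0.02388.
So the output falls by 2.39 %.

2.39 %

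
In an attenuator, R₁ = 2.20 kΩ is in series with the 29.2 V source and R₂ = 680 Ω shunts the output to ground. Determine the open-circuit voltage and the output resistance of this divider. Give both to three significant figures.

V_th = 6.89 V, R_th = 519 Ω

V_th is the open-circuit tap voltage: 29.2 × 680/(2200 + 680) = 6.89 V.
With the supply zeroed, R₁ and R₂ appear in parallel from the tap: R_th = R₁‖R₂ = (2200 × 680)/2880 = 519 Ω.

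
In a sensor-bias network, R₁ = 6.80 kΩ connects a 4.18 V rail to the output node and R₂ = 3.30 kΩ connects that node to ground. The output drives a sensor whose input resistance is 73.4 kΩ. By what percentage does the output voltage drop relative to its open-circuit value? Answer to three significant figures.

2.94 %

The divider's output (Thévenin) resistance is R₁‖R₂ = 2.222 kΩ.
Fractional drop under load = R_th/(R_th + R_L) = 2.222 / (2.222 + 73.4) = 0.02938.
So the output falls by 2.94 %.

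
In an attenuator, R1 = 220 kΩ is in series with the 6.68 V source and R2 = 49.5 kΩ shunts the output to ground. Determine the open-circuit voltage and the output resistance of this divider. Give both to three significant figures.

V_th = 1.23 V, R_th = 40.4 kΩ

V_th is the open-circuit tap voltage: 6.68 × 49.5/(220 + 49.5) = 1.23 V.
With the supply zeroed, R1 and R2 appear in parallel from the tap: R_th = R1‖R2 = (220 × 49.5)/269.5 = 40.4 kΩ.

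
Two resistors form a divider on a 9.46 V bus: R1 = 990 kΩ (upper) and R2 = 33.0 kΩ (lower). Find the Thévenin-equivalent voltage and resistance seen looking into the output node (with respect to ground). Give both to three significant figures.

V_th is the open-circuit tap voltage: 9.46 × 33.0/(990 + 33.0) = 0.305 V.
With the supply zeroed, R1 and R2 appear in parallel from the tap: R_th = R1‖R2 = (990 × 33.0)/1023 = 31.9 kΩ.

V_th = 0.305 V, R_th = 31.9 kΩ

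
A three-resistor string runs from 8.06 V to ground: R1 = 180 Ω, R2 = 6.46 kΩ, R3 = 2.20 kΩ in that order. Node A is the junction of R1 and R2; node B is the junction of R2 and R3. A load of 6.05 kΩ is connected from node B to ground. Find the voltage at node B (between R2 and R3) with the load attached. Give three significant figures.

V ≈ 1.58 V

At node B, R3 is in parallel with the load: R3‖R_L = 1613 Ω.
Below node A the resistance is R2 + (R3‖R_L) = 8073 Ω, so V_A = 8.06 × 8073/8253 = 7.884 V.
Then V_B = V_A × (R3‖R_L)/(R2 + R3‖R_L) = 7.884 × 1613/8073 = 1.58 V.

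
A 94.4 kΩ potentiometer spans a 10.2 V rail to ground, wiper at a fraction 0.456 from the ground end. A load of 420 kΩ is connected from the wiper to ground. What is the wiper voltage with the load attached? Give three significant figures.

The wiper splits the pot into (1−α)R = 51.35 kΩ above and αR = 43.05 kΩ below.
Lower section ‖ load = 39.04 kΩ.
V_wiper = 10.2 × 39.04/(51.35 + 39.04) = 4.41 V.

V ≈ 4.41 V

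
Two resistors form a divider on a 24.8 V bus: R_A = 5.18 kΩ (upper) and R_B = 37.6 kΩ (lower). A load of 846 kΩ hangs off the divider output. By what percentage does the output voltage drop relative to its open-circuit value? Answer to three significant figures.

0.535 %

The divider's output (Thévenin) resistance is R_A‖R_B = 4.553 kΩ.
Fractional drop under load = R_th/(R_th + R_L) = 4.553 / (4.553 + 846) = 0.005353.
So the output falls by 0.535 %.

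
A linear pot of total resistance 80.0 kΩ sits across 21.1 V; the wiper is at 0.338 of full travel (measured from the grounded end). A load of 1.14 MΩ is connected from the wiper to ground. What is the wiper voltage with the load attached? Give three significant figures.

The wiper splits the pot into (1−α)R = 52.96 kΩ above and αR = 27.04 kΩ below.
Lower section ‖ load = 26.41 kΩ.
V_wiper = 21.1 × 26.41/(52.96 + 26.41) = 7.02 V.

V ≈ 7.02 V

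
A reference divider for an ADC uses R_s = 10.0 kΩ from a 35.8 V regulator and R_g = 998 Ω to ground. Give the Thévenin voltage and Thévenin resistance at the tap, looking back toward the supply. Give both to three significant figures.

V_th is the open-circuit tap voltage: 35.8 × 998/(10000 + 998) = 3.25 V.
With the supply zeroed, R_s and R_g appear in parallel from the tap: R_th = R_s‖R_g = (10000 × 998)/11000 = 907 Ω.

V_th = 3.25 V, R_th = 907 Ω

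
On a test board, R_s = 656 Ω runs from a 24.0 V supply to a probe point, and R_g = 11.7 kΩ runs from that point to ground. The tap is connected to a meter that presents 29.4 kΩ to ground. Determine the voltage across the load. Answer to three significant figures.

The load sits in parallel with R_g: R_g‖R_L = (11700 × 29400) / (11700 + 29400) = 8369 Ω.
V_out = 24.0 × 8369 / (656 + 8369) = 24.0 × 8369/9025 = 22.3 V.

V_out ≈ 22.3 V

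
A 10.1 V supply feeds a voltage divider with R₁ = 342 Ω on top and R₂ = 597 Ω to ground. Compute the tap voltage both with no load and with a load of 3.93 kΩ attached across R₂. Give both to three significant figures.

Open-circuit: V = 10.1 × 597/(342 + 597) = 6.42 V.
With the load, R₂ becomes R₂‖R_L = 518.3 Ω, so V = 10.1 × 518.3/860.3 = 6.08 V.

Unloaded: 6.42 V; loaded: 6.08 V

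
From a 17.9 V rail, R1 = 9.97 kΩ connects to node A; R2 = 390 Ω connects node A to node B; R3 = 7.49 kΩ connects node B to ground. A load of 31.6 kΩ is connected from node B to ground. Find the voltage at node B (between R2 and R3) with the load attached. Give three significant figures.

V ≈ 6.60 V

At node B, R3 is in parallel with the load: R3‖R_L = 6055 Ω.
Below node A the resistance is R2 + (R3‖R_L) = 6445 Ω, so V_A = 17.9 × 6445/16410 = 7.028 V.
Then V_B = V_A × (R3‖R_L)/(R2 + R3‖R_L) = 7.028 × 6055/6445 = 6.60 V.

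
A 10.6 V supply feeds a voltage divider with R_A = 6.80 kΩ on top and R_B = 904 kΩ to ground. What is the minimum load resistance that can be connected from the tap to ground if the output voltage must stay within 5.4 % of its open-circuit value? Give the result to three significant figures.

R_L(min) ≈ 118 kΩ

Output resistance R_th = R_A‖R_B = (6.80 × 904)/910.8 = 6.749 kΩ.
The fractional drop is R_th/(R_th + R_L); requiring this ≤ 0.0540 gives R_L ≥ R_th(1/0.0540 − 1) = 6.749 × 17.52 = 118 kΩ.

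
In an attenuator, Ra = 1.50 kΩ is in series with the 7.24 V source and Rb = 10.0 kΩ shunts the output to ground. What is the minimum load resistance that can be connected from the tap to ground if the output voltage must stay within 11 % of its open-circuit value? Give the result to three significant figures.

R_L(min) ≈ 10.6 kΩ

Output resistance R_th = Ra‖Rb = (1.50 × 10.0)/11.50 = 1.304 kΩ.
The fractional drop is R_th/(R_th + R_L); requiring this ≤ 0.110 gives R_L ≥ R_th(1/0.110 − 1) = 1.304 × 8.091 = 10.6 kΩ.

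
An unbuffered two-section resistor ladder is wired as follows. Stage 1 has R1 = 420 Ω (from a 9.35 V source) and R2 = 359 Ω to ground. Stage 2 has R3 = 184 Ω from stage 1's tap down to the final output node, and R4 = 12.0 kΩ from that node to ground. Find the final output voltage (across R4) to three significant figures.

Stage 2 presents R3+R4 = 12180 Ω as a load on stage 1's tap.
Stage 1's lower leg becomes R2‖(R3+R4) = 348.7 Ω, so V_mid = 9.35 × 348.7/768.7 = 4.242 V.
Stage 2 is itself unloaded: V_out = V_mid × R4/(R3+R4) = 4.242 × 12000/12180 = 4.18 V.

V_out ≈ 4.18 V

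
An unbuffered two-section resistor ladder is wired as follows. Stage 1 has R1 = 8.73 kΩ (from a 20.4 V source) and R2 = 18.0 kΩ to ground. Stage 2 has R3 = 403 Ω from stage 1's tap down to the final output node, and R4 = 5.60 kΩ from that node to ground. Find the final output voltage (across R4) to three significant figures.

V_out ≈ 6.47 V

Stage 2 presents R3+R4 = 6003 Ω as a load on stage 1's tap.
Stage 1's lower leg becomes R2‖(R3+R4) = 4502 Ω, so V_mid = 20.4 × 4502/13230 = 6.940 V.
Stage 2 is itself unloaded: V_out = V_mid × R4/(R3+R4) = 6.940 × 5600/6003 = 6.47 V.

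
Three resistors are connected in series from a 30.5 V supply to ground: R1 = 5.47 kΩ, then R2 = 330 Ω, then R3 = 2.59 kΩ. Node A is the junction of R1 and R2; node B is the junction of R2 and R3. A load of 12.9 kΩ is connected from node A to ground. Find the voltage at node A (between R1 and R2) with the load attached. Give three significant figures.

Below node A the series string R2+R3 = 2920 Ω sits in parallel with the 12900 Ω load: 2381 Ω.
V_A = 30.5 × 2381/(5470 + 2381) = 9.25 V.

V ≈ 9.25 V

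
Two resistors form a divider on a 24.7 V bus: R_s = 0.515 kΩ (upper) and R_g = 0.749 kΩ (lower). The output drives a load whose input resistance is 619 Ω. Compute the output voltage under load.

V_out ≈ 9.80 V

The load sits in parallel with R_g: R_g‖R_L = (749 × 619) / (749 + 619) = 338.9 Ω.
V_out = 24.7 × 338.9 / (515 + 338.9) = 24.7 × 338.9/853.9 = 9.80 V.
(Unloaded it would have been 14.6 V.)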